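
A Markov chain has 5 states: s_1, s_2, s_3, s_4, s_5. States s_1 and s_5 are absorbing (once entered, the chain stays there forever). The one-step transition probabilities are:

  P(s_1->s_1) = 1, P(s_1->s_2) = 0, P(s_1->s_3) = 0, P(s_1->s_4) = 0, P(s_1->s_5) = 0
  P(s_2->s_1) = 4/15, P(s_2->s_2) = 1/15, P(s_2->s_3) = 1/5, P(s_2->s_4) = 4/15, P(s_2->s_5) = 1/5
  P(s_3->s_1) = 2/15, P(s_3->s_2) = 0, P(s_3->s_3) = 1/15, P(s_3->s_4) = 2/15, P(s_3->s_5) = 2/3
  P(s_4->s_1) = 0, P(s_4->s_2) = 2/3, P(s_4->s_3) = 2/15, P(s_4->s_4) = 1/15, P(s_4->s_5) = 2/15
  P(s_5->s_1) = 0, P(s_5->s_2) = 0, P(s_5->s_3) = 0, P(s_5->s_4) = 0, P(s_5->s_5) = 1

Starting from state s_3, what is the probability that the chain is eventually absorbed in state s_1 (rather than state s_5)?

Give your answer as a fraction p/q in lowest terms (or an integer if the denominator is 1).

Answer: 98/517

Derivation:
Let a_i = P(absorbed in s_1 | start in state i).
Boundary conditions: a_s_1 = 1, a_s_5 = 0.
For each transient state i, a_i = sum_j P(i->j) * a_j:
  a_s_2 = 4/15*a_s_1 + 1/15*a_s_2 + 1/5*a_s_3 + 4/15*a_s_4 + 1/5*a_s_5
  a_s_3 = 2/15*a_s_1 + 0*a_s_2 + 1/15*a_s_3 + 2/15*a_s_4 + 2/3*a_s_5
  a_s_4 = 0*a_s_1 + 2/3*a_s_2 + 2/15*a_s_3 + 1/15*a_s_4 + 2/15*a_s_5

Substituting a_s_1 = 1 and a_s_5 = 0, rearrange to (I - Q) a = r where r[i] = P(i -> s_1):
  [14/15, -1/5, -4/15] . (a_s_2, a_s_3, a_s_4) = 4/15
  [0, 14/15, -2/15] . (a_s_2, a_s_3, a_s_4) = 2/15
  [-2/3, -2/15, 14/15] . (a_s_2, a_s_3, a_s_4) = 0

Solving yields:
  a_s_2 = 217/517
  a_s_3 = 98/517
  a_s_4 = 169/517

Starting state is s_3, so the absorption probability is a_s_3 = 98/517.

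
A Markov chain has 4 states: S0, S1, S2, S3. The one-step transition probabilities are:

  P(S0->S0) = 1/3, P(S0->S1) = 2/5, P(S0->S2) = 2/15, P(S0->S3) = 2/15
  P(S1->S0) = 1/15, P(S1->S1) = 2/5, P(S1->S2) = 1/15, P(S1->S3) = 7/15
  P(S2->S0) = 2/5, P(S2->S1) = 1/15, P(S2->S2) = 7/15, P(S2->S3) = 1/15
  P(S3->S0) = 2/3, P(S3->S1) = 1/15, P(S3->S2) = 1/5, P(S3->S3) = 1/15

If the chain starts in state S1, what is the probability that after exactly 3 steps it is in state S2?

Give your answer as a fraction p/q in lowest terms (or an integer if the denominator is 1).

Answer: 632/3375

Derivation:
Computing P^3 by repeated multiplication:
P^1 =
  S0: [1/3, 2/5, 2/15, 2/15]
  S1: [1/15, 2/5, 1/15, 7/15]
  S2: [2/5, 1/15, 7/15, 1/15]
  S3: [2/3, 1/15, 1/5, 1/15]
P^2 =
  S0: [7/25, 14/45, 4/25, 56/225]
  S1: [29/75, 2/9, 4/25, 52/225]
  S2: [83/225, 2/9, 13/45, 3/25]
  S3: [79/225, 14/45, 1/5, 31/225]
P^3 =
  S0: [43/125, 178/675, 616/3375, 236/1125]
  S1: [407/1125, 182/675, 632/3375, 68/375]
  S2: [1/3, 178/675, 752/3375, 608/3375]
  S3: [209/675, 194/675, 212/1125, 724/3375]

(P^3)[S1 -> S2] = 632/3375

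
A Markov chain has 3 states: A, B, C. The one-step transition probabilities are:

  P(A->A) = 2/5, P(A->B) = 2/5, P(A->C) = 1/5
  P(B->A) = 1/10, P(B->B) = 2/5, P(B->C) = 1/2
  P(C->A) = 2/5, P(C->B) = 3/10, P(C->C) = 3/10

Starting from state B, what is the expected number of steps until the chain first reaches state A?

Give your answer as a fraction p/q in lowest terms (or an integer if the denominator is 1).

Answer: 40/9

Derivation:
Let h_i = expected steps to first reach A from state i.
Boundary: h_A = 0.
First-step equations for the other states:
  h_B = 1 + 1/10*h_A + 2/5*h_B + 1/2*h_C
  h_C = 1 + 2/5*h_A + 3/10*h_B + 3/10*h_C

Substituting h_A = 0 and rearranging gives the linear system (I - Q) h = 1:
  [3/5, -1/2] . (h_B, h_C) = 1
  [-3/10, 7/10] . (h_B, h_C) = 1

Solving yields:
  h_B = 40/9
  h_C = 10/3

Starting state is B, so the expected hitting time is h_B = 40/9.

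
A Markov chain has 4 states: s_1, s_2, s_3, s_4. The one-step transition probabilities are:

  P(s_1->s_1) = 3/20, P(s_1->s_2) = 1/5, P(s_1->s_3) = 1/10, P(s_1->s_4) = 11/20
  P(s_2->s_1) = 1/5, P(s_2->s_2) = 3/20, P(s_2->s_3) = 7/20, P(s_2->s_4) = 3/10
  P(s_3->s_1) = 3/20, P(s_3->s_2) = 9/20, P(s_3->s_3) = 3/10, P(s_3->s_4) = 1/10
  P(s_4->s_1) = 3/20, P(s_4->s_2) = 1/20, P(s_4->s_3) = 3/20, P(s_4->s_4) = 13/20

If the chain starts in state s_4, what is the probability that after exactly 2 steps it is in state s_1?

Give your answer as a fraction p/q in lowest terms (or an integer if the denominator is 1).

Computing P^2 by repeated multiplication:
P^1 =
  s_1: [3/20, 1/5, 1/10, 11/20]
  s_2: [1/5, 3/20, 7/20, 3/10]
  s_3: [3/20, 9/20, 3/10, 1/10]
  s_4: [3/20, 1/20, 3/20, 13/20]
P^2 =
  s_1: [4/25, 53/400, 79/400, 51/100]
  s_2: [63/400, 47/200, 89/400, 77/200]
  s_3: [69/400, 19/80, 111/400, 5/16]
  s_4: [61/400, 11/80, 7/40, 107/200]

(P^2)[s_4 -> s_1] = 61/400

Answer: 61/400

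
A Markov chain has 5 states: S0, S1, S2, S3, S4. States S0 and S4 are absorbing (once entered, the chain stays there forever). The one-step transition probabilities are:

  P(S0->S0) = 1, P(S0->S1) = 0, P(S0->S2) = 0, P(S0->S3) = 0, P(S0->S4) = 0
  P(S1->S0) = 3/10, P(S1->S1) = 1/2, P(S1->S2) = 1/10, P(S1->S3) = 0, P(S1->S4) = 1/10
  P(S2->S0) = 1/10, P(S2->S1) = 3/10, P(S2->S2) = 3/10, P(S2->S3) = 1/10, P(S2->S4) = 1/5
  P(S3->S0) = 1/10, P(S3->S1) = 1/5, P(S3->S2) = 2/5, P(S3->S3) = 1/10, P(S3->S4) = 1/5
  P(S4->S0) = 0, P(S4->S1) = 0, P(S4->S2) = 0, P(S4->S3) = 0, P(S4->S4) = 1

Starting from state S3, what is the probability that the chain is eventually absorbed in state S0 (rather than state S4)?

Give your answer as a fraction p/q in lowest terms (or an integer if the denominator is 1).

Let a_i = P(absorbed in S0 | start in state i).
Boundary conditions: a_S0 = 1, a_S4 = 0.
For each transient state i, a_i = sum_j P(i->j) * a_j:
  a_S1 = 3/10*a_S0 + 1/2*a_S1 + 1/10*a_S2 + 0*a_S3 + 1/10*a_S4
  a_S2 = 1/10*a_S0 + 3/10*a_S1 + 3/10*a_S2 + 1/10*a_S3 + 1/5*a_S4
  a_S3 = 1/10*a_S0 + 1/5*a_S1 + 2/5*a_S2 + 1/10*a_S3 + 1/5*a_S4

Substituting a_S0 = 1 and a_S4 = 0, rearrange to (I - Q) a = r where r[i] = P(i -> S0):
  [1/2, -1/10, 0] . (a_S1, a_S2, a_S3) = 3/10
  [-3/10, 7/10, -1/10] . (a_S1, a_S2, a_S3) = 1/10
  [-1/5, -2/5, 9/10] . (a_S1, a_S2, a_S3) = 1/10

Solving yields:
  a_S1 = 187/266
  a_S2 = 137/266
  a_S3 = 66/133

Starting state is S3, so the absorption probability is a_S3 = 66/133.

Answer: 66/133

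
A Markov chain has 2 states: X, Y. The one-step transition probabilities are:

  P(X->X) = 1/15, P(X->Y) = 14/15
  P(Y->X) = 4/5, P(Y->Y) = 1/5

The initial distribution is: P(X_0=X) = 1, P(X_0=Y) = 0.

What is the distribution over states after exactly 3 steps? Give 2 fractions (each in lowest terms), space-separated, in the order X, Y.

Propagating the distribution step by step (d_{t+1} = d_t * P):
d_0 = (X=1, Y=0)
  d_1[X] = 1*1/15 + 0*4/5 = 1/15
  d_1[Y] = 1*14/15 + 0*1/5 = 14/15
d_1 = (X=1/15, Y=14/15)
  d_2[X] = 1/15*1/15 + 14/15*4/5 = 169/225
  d_2[Y] = 1/15*14/15 + 14/15*1/5 = 56/225
d_2 = (X=169/225, Y=56/225)
  d_3[X] = 169/225*1/15 + 56/225*4/5 = 841/3375
  d_3[Y] = 169/225*14/15 + 56/225*1/5 = 2534/3375
d_3 = (X=841/3375, Y=2534/3375)

Answer: 841/3375 2534/3375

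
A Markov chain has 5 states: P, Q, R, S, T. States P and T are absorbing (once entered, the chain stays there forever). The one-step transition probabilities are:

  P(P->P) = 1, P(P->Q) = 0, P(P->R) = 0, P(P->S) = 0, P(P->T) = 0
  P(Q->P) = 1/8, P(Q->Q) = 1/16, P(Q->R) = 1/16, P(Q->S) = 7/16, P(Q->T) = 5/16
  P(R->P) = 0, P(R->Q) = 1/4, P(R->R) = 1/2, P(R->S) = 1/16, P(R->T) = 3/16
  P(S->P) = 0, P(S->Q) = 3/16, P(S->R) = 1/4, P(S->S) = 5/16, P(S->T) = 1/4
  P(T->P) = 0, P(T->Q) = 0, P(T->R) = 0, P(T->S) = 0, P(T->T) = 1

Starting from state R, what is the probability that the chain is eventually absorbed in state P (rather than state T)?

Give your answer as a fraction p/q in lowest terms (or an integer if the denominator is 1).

Let a_i = P(absorbed in P | start in state i).
Boundary conditions: a_P = 1, a_T = 0.
For each transient state i, a_i = sum_j P(i->j) * a_j:
  a_Q = 1/8*a_P + 1/16*a_Q + 1/16*a_R + 7/16*a_S + 5/16*a_T
  a_R = 0*a_P + 1/4*a_Q + 1/2*a_R + 1/16*a_S + 3/16*a_T
  a_S = 0*a_P + 3/16*a_Q + 1/4*a_R + 5/16*a_S + 1/4*a_T

Substituting a_P = 1 and a_T = 0, rearrange to (I - Q) a = r where r[i] = P(i -> P):
  [15/16, -1/16, -7/16] . (a_Q, a_R, a_S) = 1/8
  [-1/4, 1/2, -1/16] . (a_Q, a_R, a_S) = 0
  [-3/16, -1/4, 11/16] . (a_Q, a_R, a_S) = 0

Solving yields:
  a_Q = 56/311
  a_R = 94/933
  a_S = 80/933

Starting state is R, so the absorption probability is a_R = 94/933.

Answer: 94/933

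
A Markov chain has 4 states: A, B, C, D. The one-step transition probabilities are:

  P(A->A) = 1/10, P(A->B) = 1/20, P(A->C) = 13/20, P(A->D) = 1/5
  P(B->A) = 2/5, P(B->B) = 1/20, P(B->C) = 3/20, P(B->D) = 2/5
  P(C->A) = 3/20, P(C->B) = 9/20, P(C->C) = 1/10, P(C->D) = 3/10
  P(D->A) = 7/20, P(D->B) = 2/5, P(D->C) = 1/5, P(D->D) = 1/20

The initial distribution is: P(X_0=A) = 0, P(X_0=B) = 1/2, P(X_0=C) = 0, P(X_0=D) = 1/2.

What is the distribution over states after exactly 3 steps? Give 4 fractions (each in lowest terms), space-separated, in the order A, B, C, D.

Answer: 3741/16000 4257/16000 4171/16000 3831/16000

Derivation:
Propagating the distribution step by step (d_{t+1} = d_t * P):
d_0 = (A=0, B=1/2, C=0, D=1/2)
  d_1[A] = 0*1/10 + 1/2*2/5 + 0*3/20 + 1/2*7/20 = 3/8
  d_1[B] = 0*1/20 + 1/2*1/20 + 0*9/20 + 1/2*2/5 = 9/40
  d_1[C] = 0*13/20 + 1/2*3/20 + 0*1/10 + 1/2*1/5 = 7/40
  d_1[D] = 0*1/5 + 1/2*2/5 + 0*3/10 + 1/2*1/20 = 9/40
d_1 = (A=3/8, B=9/40, C=7/40, D=9/40)
  d_2[A] = 3/8*1/10 + 9/40*2/5 + 7/40*3/20 + 9/40*7/20 = 93/400
  d_2[B] = 3/8*1/20 + 9/40*1/20 + 7/40*9/20 + 9/40*2/5 = 159/800
  d_2[C] = 3/8*13/20 + 9/40*3/20 + 7/40*1/10 + 9/40*1/5 = 17/50
  d_2[D] = 3/8*1/5 + 9/40*2/5 + 7/40*3/10 + 9/40*1/20 = 183/800
d_2 = (A=93/400, B=159/800, C=17/50, D=183/800)
  d_3[A] = 93/400*1/10 + 159/800*2/5 + 17/50*3/20 + 183/800*7/20 = 3741/16000
  d_3[B] = 93/400*1/20 + 159/800*1/20 + 17/50*9/20 + 183/800*2/5 = 4257/16000
  d_3[C] = 93/400*13/20 + 159/800*3/20 + 17/50*1/10 + 183/800*1/5 = 4171/16000
  d_3[D] = 93/400*1/5 + 159/800*2/5 + 17/50*3/10 + 183/800*1/20 = 3831/16000
d_3 = (A=3741/16000, B=4257/16000, C=4171/16000, D=3831/16000)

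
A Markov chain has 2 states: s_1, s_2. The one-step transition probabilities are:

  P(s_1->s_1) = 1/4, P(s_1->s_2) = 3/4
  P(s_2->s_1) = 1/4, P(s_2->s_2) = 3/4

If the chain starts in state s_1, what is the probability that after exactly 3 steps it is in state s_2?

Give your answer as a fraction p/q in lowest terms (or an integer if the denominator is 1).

Answer: 3/4

Derivation:
Computing P^3 by repeated multiplication:
P^1 =
  s_1: [1/4, 3/4]
  s_2: [1/4, 3/4]
P^2 =
  s_1: [1/4, 3/4]
  s_2: [1/4, 3/4]
P^3 =
  s_1: [1/4, 3/4]
  s_2: [1/4, 3/4]

(P^3)[s_1 -> s_2] = 3/4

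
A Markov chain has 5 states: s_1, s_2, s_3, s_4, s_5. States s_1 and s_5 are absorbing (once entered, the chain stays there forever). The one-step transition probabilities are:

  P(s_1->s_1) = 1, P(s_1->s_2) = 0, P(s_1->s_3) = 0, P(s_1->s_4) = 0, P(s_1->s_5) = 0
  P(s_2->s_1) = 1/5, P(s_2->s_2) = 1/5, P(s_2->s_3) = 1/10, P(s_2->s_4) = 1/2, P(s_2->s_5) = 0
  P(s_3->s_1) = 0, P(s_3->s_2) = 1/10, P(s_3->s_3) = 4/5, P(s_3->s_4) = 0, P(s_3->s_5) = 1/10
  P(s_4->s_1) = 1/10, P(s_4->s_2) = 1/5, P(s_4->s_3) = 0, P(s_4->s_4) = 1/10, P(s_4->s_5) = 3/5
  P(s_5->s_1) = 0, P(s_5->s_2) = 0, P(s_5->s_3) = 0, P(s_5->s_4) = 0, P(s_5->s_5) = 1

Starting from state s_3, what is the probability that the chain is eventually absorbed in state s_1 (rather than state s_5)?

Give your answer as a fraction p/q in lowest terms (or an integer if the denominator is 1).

Answer: 1/5

Derivation:
Let a_i = P(absorbed in s_1 | start in state i).
Boundary conditions: a_s_1 = 1, a_s_5 = 0.
For each transient state i, a_i = sum_j P(i->j) * a_j:
  a_s_2 = 1/5*a_s_1 + 1/5*a_s_2 + 1/10*a_s_3 + 1/2*a_s_4 + 0*a_s_5
  a_s_3 = 0*a_s_1 + 1/10*a_s_2 + 4/5*a_s_3 + 0*a_s_4 + 1/10*a_s_5
  a_s_4 = 1/10*a_s_1 + 1/5*a_s_2 + 0*a_s_3 + 1/10*a_s_4 + 3/5*a_s_5

Substituting a_s_1 = 1 and a_s_5 = 0, rearrange to (I - Q) a = r where r[i] = P(i -> s_1):
  [4/5, -1/10, -1/2] . (a_s_2, a_s_3, a_s_4) = 1/5
  [-1/10, 1/5, 0] . (a_s_2, a_s_3, a_s_4) = 0
  [-1/5, 0, 9/10] . (a_s_2, a_s_3, a_s_4) = 1/10

Solving yields:
  a_s_2 = 2/5
  a_s_3 = 1/5
  a_s_4 = 1/5

Starting state is s_3, so the absorption probability is a_s_3 = 1/5.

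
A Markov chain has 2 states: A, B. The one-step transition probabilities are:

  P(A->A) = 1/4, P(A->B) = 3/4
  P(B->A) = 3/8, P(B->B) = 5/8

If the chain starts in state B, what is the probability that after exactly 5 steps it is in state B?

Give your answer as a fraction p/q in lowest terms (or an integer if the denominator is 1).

Computing P^5 by repeated multiplication:
P^1 =
  A: [1/4, 3/4]
  B: [3/8, 5/8]
P^2 =
  A: [11/32, 21/32]
  B: [21/64, 43/64]
P^3 =
  A: [85/256, 171/256]
  B: [171/512, 341/512]
P^4 =
  A: [683/2048, 1365/2048]
  B: [1365/4096, 2731/4096]
P^5 =
  A: [5461/16384, 10923/16384]
  B: [10923/32768, 21845/32768]

(P^5)[B -> B] = 21845/32768

Answer: 21845/32768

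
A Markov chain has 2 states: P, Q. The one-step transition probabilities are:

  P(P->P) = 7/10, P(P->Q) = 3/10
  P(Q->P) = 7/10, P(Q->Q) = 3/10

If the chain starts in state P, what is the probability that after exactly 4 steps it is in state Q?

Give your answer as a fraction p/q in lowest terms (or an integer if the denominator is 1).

Answer: 3/10

Derivation:
Computing P^4 by repeated multiplication:
P^1 =
  P: [7/10, 3/10]
  Q: [7/10, 3/10]
P^2 =
  P: [7/10, 3/10]
  Q: [7/10, 3/10]
P^3 =
  P: [7/10, 3/10]
  Q: [7/10, 3/10]
P^4 =
  P: [7/10, 3/10]
  Q: [7/10, 3/10]

(P^4)[P -> Q] = 3/10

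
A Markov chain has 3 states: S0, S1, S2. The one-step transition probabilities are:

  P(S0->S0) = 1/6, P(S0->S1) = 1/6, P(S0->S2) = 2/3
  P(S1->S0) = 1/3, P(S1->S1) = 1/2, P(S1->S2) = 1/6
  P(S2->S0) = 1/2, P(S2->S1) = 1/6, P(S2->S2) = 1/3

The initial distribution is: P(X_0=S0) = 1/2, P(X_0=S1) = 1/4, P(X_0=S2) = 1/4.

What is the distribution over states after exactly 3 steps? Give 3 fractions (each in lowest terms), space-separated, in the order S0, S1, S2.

Answer: 73/216 1/4 89/216

Derivation:
Propagating the distribution step by step (d_{t+1} = d_t * P):
d_0 = (S0=1/2, S1=1/4, S2=1/4)
  d_1[S0] = 1/2*1/6 + 1/4*1/3 + 1/4*1/2 = 7/24
  d_1[S1] = 1/2*1/6 + 1/4*1/2 + 1/4*1/6 = 1/4
  d_1[S2] = 1/2*2/3 + 1/4*1/6 + 1/4*1/3 = 11/24
d_1 = (S0=7/24, S1=1/4, S2=11/24)
  d_2[S0] = 7/24*1/6 + 1/4*1/3 + 11/24*1/2 = 13/36
  d_2[S1] = 7/24*1/6 + 1/4*1/2 + 11/24*1/6 = 1/4
  d_2[S2] = 7/24*2/3 + 1/4*1/6 + 11/24*1/3 = 7/18
d_2 = (S0=13/36, S1=1/4, S2=7/18)
  d_3[S0] = 13/36*1/6 + 1/4*1/3 + 7/18*1/2 = 73/216
  d_3[S1] = 13/36*1/6 + 1/4*1/2 + 7/18*1/6 = 1/4
  d_3[S2] = 13/36*2/3 + 1/4*1/6 + 7/18*1/3 = 89/216
d_3 = (S0=73/216, S1=1/4, S2=89/216)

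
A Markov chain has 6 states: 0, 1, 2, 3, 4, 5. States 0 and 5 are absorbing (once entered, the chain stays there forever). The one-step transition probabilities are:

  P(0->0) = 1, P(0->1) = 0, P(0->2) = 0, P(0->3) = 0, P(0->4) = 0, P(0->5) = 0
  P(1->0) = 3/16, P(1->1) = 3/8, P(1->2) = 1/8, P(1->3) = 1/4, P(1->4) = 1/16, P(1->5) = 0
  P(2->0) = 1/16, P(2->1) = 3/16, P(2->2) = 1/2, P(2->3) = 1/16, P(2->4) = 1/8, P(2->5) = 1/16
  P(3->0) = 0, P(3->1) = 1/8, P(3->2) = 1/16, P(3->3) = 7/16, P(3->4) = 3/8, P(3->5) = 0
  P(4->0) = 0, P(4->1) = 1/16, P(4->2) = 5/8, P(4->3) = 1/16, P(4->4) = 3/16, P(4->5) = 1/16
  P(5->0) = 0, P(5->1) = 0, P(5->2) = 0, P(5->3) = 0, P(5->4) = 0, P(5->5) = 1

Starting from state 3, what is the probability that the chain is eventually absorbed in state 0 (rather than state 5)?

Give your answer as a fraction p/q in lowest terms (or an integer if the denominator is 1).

Answer: 531/857

Derivation:
Let a_i = P(absorbed in 0 | start in state i).
Boundary conditions: a_0 = 1, a_5 = 0.
For each transient state i, a_i = sum_j P(i->j) * a_j:
  a_1 = 3/16*a_0 + 3/8*a_1 + 1/8*a_2 + 1/4*a_3 + 1/16*a_4 + 0*a_5
  a_2 = 1/16*a_0 + 3/16*a_1 + 1/2*a_2 + 1/16*a_3 + 1/8*a_4 + 1/16*a_5
  a_3 = 0*a_0 + 1/8*a_1 + 1/16*a_2 + 7/16*a_3 + 3/8*a_4 + 0*a_5
  a_4 = 0*a_0 + 1/16*a_1 + 5/8*a_2 + 1/16*a_3 + 3/16*a_4 + 1/16*a_5

Substituting a_0 = 1 and a_5 = 0, rearrange to (I - Q) a = r where r[i] = P(i -> 0):
  [5/8, -1/8, -1/4, -1/16] . (a_1, a_2, a_3, a_4) = 3/16
  [-3/16, 1/2, -1/16, -1/8] . (a_1, a_2, a_3, a_4) = 1/16
  [-1/8, -1/16, 9/16, -3/8] . (a_1, a_2, a_3, a_4) = 0
  [-1/16, -5/8, -1/16, 13/16] . (a_1, a_2, a_3, a_4) = 0

Solving yields:
  a_1 = 626/857
  a_2 = 533/857
  a_3 = 531/857
  a_4 = 499/857

Starting state is 3, so the absorption probability is a_3 = 531/857.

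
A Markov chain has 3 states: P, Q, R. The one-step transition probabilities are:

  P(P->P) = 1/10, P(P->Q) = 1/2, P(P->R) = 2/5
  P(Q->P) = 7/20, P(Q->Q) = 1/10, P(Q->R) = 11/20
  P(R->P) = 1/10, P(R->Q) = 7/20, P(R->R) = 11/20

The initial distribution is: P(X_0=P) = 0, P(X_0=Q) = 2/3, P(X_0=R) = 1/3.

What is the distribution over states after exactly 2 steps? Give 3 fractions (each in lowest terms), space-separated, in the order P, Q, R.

Propagating the distribution step by step (d_{t+1} = d_t * P):
d_0 = (P=0, Q=2/3, R=1/3)
  d_1[P] = 0*1/10 + 2/3*7/20 + 1/3*1/10 = 4/15
  d_1[Q] = 0*1/2 + 2/3*1/10 + 1/3*7/20 = 11/60
  d_1[R] = 0*2/5 + 2/3*11/20 + 1/3*11/20 = 11/20
d_1 = (P=4/15, Q=11/60, R=11/20)
  d_2[P] = 4/15*1/10 + 11/60*7/20 + 11/20*1/10 = 7/48
  d_2[Q] = 4/15*1/2 + 11/60*1/10 + 11/20*7/20 = 413/1200
  d_2[R] = 4/15*2/5 + 11/60*11/20 + 11/20*11/20 = 51/100
d_2 = (P=7/48, Q=413/1200, R=51/100)

Answer: 7/48 413/1200 51/100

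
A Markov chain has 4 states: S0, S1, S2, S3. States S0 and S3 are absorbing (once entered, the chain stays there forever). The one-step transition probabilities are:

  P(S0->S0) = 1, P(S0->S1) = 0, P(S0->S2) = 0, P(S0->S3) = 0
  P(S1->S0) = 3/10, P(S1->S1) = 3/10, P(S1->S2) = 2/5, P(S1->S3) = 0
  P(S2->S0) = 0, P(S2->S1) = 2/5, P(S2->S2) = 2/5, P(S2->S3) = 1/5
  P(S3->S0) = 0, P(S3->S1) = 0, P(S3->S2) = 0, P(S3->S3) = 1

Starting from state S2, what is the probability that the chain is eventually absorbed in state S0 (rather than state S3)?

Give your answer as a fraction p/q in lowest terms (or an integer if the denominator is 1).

Let a_i = P(absorbed in S0 | start in state i).
Boundary conditions: a_S0 = 1, a_S3 = 0.
For each transient state i, a_i = sum_j P(i->j) * a_j:
  a_S1 = 3/10*a_S0 + 3/10*a_S1 + 2/5*a_S2 + 0*a_S3
  a_S2 = 0*a_S0 + 2/5*a_S1 + 2/5*a_S2 + 1/5*a_S3

Substituting a_S0 = 1 and a_S3 = 0, rearrange to (I - Q) a = r where r[i] = P(i -> S0):
  [7/10, -2/5] . (a_S1, a_S2) = 3/10
  [-2/5, 3/5] . (a_S1, a_S2) = 0

Solving yields:
  a_S1 = 9/13
  a_S2 = 6/13

Starting state is S2, so the absorption probability is a_S2 = 6/13.

Answer: 6/13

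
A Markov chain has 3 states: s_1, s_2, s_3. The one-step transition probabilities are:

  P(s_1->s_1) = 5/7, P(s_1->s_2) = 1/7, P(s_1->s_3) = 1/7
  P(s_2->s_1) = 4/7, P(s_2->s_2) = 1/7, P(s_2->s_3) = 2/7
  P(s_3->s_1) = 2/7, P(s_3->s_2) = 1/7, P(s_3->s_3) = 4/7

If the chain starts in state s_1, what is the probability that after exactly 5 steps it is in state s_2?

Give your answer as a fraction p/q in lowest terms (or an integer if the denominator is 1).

Answer: 1/7

Derivation:
Computing P^5 by repeated multiplication:
P^1 =
  s_1: [5/7, 1/7, 1/7]
  s_2: [4/7, 1/7, 2/7]
  s_3: [2/7, 1/7, 4/7]
P^2 =
  s_1: [31/49, 1/7, 11/49]
  s_2: [4/7, 1/7, 2/7]
  s_3: [22/49, 1/7, 20/49]
P^3 =
  s_1: [205/343, 1/7, 89/343]
  s_2: [4/7, 1/7, 2/7]
  s_3: [178/343, 1/7, 116/343]
P^4 =
  s_1: [1399/2401, 1/7, 659/2401]
  s_2: [4/7, 1/7, 2/7]
  s_3: [1318/2401, 1/7, 740/2401]
P^5 =
  s_1: [9685/16807, 1/7, 4721/16807]
  s_2: [4/7, 1/7, 2/7]
  s_3: [9442/16807, 1/7, 4964/16807]

(P^5)[s_1 -> s_2] = 1/7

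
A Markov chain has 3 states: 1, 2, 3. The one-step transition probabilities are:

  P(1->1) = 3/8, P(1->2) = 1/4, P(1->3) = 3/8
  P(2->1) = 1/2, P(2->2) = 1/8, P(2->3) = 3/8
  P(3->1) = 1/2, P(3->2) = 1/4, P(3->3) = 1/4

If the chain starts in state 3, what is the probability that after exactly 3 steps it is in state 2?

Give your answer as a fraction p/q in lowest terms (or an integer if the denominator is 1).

Computing P^3 by repeated multiplication:
P^1 =
  1: [3/8, 1/4, 3/8]
  2: [1/2, 1/8, 3/8]
  3: [1/2, 1/4, 1/4]
P^2 =
  1: [29/64, 7/32, 21/64]
  2: [7/16, 15/64, 21/64]
  3: [7/16, 7/32, 11/32]
P^3 =
  1: [227/512, 57/256, 171/512]
  2: [57/128, 113/512, 171/512]
  3: [57/128, 57/256, 85/256]

(P^3)[3 -> 2] = 57/256

Answer: 57/256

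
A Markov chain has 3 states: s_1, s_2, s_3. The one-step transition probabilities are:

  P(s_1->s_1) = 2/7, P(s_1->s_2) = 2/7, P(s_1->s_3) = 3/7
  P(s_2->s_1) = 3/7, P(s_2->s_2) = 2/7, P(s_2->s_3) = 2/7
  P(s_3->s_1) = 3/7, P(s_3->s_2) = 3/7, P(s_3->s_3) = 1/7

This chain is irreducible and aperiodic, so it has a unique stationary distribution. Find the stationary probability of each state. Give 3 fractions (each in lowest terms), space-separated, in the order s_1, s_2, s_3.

Answer: 3/8 21/64 19/64

Derivation:
The stationary distribution satisfies pi = pi * P, i.e.:
  pi_s_1 = 2/7*pi_s_1 + 3/7*pi_s_2 + 3/7*pi_s_3
  pi_s_2 = 2/7*pi_s_1 + 2/7*pi_s_2 + 3/7*pi_s_3
  pi_s_3 = 3/7*pi_s_1 + 2/7*pi_s_2 + 1/7*pi_s_3
with normalization: pi_s_1 + pi_s_2 + pi_s_3 = 1.

Using the first 2 balance equations plus normalization, the linear system A*pi = b is:
  [-5/7, 3/7, 3/7] . pi = 0
  [2/7, -5/7, 3/7] . pi = 0
  [1, 1, 1] . pi = 1

Solving yields:
  pi_s_1 = 3/8
  pi_s_2 = 21/64
  pi_s_3 = 19/64

Verification (pi * P):
  3/8*2/7 + 21/64*3/7 + 19/64*3/7 = 3/8 = pi_s_1  (ok)
  3/8*2/7 + 21/64*2/7 + 19/64*3/7 = 21/64 = pi_s_2  (ok)
  3/8*3/7 + 21/64*2/7 + 19/64*1/7 = 19/64 = pi_s_3  (ok)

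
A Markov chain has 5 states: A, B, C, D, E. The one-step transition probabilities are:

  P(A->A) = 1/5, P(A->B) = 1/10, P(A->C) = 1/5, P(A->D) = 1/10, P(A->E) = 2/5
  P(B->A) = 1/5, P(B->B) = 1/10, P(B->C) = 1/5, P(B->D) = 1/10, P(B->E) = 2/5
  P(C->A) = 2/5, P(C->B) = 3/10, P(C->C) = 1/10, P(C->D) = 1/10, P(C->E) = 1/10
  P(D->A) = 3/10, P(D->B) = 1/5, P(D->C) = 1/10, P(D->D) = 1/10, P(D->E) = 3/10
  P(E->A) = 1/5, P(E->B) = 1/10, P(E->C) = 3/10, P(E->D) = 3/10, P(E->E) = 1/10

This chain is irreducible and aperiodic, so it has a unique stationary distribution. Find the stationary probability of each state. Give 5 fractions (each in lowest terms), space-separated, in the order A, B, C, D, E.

The stationary distribution satisfies pi = pi * P, i.e.:
  pi_A = 1/5*pi_A + 1/5*pi_B + 2/5*pi_C + 3/10*pi_D + 1/5*pi_E
  pi_B = 1/10*pi_A + 1/10*pi_B + 3/10*pi_C + 1/5*pi_D + 1/10*pi_E
  pi_C = 1/5*pi_A + 1/5*pi_B + 1/10*pi_C + 1/10*pi_D + 3/10*pi_E
  pi_D = 1/10*pi_A + 1/10*pi_B + 1/10*pi_C + 1/10*pi_D + 3/10*pi_E
  pi_E = 2/5*pi_A + 2/5*pi_B + 1/10*pi_C + 3/10*pi_D + 1/10*pi_E
with normalization: pi_A + pi_B + pi_C + pi_D + pi_E = 1.

Using the first 4 balance equations plus normalization, the linear system A*pi = b is:
  [-4/5, 1/5, 2/5, 3/10, 1/5] . pi = 0
  [1/10, -9/10, 3/10, 1/5, 1/10] . pi = 0
  [1/5, 1/5, -9/10, 1/10, 3/10] . pi = 0
  [1/10, 1/10, 1/10, -9/10, 3/10] . pi = 0
  [1, 1, 1, 1, 1] . pi = 1

Solving yields:
  pi_A = 623/2460
  pi_B = 377/2460
  pi_C = 47/246
  pi_D = 37/246
  pi_E = 31/123

Verification (pi * P):
  623/2460*1/5 + 377/2460*1/5 + 47/246*2/5 + 37/246*3/10 + 31/123*1/5 = 623/2460 = pi_A  (ok)
  623/2460*1/10 + 377/2460*1/10 + 47/246*3/10 + 37/246*1/5 + 31/123*1/10 = 377/2460 = pi_B  (ok)
  623/2460*1/5 + 377/2460*1/5 + 47/246*1/10 + 37/246*1/10 + 31/123*3/10 = 47/246 = pi_C  (ok)
  623/2460*1/10 + 377/2460*1/10 + 47/246*1/10 + 37/246*1/10 + 31/123*3/10 = 37/246 = pi_D  (ok)
  623/2460*2/5 + 377/2460*2/5 + 47/246*1/10 + 37/246*3/10 + 31/123*1/10 = 31/123 = pi_E  (ok)

Answer: 623/2460 377/2460 47/246 37/246 31/123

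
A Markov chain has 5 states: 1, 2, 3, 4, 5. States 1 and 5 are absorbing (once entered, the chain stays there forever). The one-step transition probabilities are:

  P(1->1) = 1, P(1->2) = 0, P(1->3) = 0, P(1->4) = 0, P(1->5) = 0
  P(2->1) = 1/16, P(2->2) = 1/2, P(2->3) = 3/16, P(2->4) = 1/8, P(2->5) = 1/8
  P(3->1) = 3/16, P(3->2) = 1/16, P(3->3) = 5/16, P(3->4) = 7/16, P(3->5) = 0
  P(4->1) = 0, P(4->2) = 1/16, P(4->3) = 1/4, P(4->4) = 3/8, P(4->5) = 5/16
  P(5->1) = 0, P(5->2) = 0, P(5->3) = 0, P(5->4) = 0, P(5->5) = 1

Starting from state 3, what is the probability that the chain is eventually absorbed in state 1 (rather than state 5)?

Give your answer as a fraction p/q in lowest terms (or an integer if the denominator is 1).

Let a_i = P(absorbed in 1 | start in state i).
Boundary conditions: a_1 = 1, a_5 = 0.
For each transient state i, a_i = sum_j P(i->j) * a_j:
  a_2 = 1/16*a_1 + 1/2*a_2 + 3/16*a_3 + 1/8*a_4 + 1/8*a_5
  a_3 = 3/16*a_1 + 1/16*a_2 + 5/16*a_3 + 7/16*a_4 + 0*a_5
  a_4 = 0*a_1 + 1/16*a_2 + 1/4*a_3 + 3/8*a_4 + 5/16*a_5

Substituting a_1 = 1 and a_5 = 0, rearrange to (I - Q) a = r where r[i] = P(i -> 1):
  [1/2, -3/16, -1/8] . (a_2, a_3, a_4) = 1/16
  [-1/16, 11/16, -7/16] . (a_2, a_3, a_4) = 3/16
  [-1/16, -1/4, 5/8] . (a_2, a_3, a_4) = 0

Solving yields:
  a_2 = 196/575
  a_3 = 251/575
  a_4 = 24/115

Starting state is 3, so the absorption probability is a_3 = 251/575.

Answer: 251/575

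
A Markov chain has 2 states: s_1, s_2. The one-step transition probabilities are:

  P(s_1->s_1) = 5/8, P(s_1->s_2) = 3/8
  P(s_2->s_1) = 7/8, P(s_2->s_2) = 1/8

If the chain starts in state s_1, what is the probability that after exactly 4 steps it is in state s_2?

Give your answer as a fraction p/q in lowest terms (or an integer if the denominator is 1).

Computing P^4 by repeated multiplication:
P^1 =
  s_1: [5/8, 3/8]
  s_2: [7/8, 1/8]
P^2 =
  s_1: [23/32, 9/32]
  s_2: [21/32, 11/32]
P^3 =
  s_1: [89/128, 39/128]
  s_2: [91/128, 37/128]
P^4 =
  s_1: [359/512, 153/512]
  s_2: [357/512, 155/512]

(P^4)[s_1 -> s_2] = 153/512

Answer: 153/512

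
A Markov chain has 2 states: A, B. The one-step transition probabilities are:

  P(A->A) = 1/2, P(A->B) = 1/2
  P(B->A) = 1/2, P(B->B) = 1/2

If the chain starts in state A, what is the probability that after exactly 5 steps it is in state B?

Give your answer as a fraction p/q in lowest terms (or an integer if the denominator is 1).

Answer: 1/2

Derivation:
Computing P^5 by repeated multiplication:
P^1 =
  A: [1/2, 1/2]
  B: [1/2, 1/2]
P^2 =
  A: [1/2, 1/2]
  B: [1/2, 1/2]
P^3 =
  A: [1/2, 1/2]
  B: [1/2, 1/2]
P^4 =
  A: [1/2, 1/2]
  B: [1/2, 1/2]
P^5 =
  A: [1/2, 1/2]
  B: [1/2, 1/2]

(P^5)[A -> B] = 1/2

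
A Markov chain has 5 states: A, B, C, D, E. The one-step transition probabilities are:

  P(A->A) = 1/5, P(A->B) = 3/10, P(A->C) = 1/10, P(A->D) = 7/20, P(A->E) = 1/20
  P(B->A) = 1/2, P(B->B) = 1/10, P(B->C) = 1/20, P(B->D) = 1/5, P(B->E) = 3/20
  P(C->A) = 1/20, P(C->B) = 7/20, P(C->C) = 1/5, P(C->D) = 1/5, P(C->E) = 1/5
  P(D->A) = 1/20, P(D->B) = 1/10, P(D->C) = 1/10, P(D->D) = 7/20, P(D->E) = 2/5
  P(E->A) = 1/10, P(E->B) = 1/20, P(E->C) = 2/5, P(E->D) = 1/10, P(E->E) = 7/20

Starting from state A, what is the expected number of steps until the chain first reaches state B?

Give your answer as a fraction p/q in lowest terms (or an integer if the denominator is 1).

Let h_i = expected steps to first reach B from state i.
Boundary: h_B = 0.
First-step equations for the other states:
  h_A = 1 + 1/5*h_A + 3/10*h_B + 1/10*h_C + 7/20*h_D + 1/20*h_E
  h_C = 1 + 1/20*h_A + 7/20*h_B + 1/5*h_C + 1/5*h_D + 1/5*h_E
  h_D = 1 + 1/20*h_A + 1/10*h_B + 1/10*h_C + 7/20*h_D + 2/5*h_E
  h_E = 1 + 1/10*h_A + 1/20*h_B + 2/5*h_C + 1/10*h_D + 7/20*h_E

Substituting h_B = 0 and rearranging gives the linear system (I - Q) h = 1:
  [4/5, -1/10, -7/20, -1/20] . (h_A, h_C, h_D, h_E) = 1
  [-1/20, 4/5, -1/5, -1/5] . (h_A, h_C, h_D, h_E) = 1
  [-1/20, -1/10, 13/20, -2/5] . (h_A, h_C, h_D, h_E) = 1
  [-1/10, -2/5, -1/10, 13/20] . (h_A, h_C, h_D, h_E) = 1

Solving yields:
  h_A = 9060/1783
  h_C = 8480/1783
  h_D = 11600/1783
  h_E = 11140/1783

Starting state is A, so the expected hitting time is h_A = 9060/1783.

Answer: 9060/1783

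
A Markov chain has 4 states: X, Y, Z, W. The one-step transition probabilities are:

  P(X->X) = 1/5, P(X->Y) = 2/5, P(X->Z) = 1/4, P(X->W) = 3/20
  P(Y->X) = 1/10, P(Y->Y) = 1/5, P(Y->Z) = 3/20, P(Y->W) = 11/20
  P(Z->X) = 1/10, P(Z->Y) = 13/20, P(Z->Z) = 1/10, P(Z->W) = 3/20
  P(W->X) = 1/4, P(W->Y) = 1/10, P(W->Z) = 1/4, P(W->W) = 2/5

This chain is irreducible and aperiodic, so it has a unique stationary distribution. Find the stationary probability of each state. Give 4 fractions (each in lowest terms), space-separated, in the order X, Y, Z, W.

The stationary distribution satisfies pi = pi * P, i.e.:
  pi_X = 1/5*pi_X + 1/10*pi_Y + 1/10*pi_Z + 1/4*pi_W
  pi_Y = 2/5*pi_X + 1/5*pi_Y + 13/20*pi_Z + 1/10*pi_W
  pi_Z = 1/4*pi_X + 3/20*pi_Y + 1/10*pi_Z + 1/4*pi_W
  pi_W = 3/20*pi_X + 11/20*pi_Y + 3/20*pi_Z + 2/5*pi_W
with normalization: pi_X + pi_Y + pi_Z + pi_W = 1.

Using the first 3 balance equations plus normalization, the linear system A*pi = b is:
  [-4/5, 1/10, 1/10, 1/4] . pi = 0
  [2/5, -4/5, 13/20, 1/10] . pi = 0
  [1/4, 3/20, -9/10, 1/4] . pi = 0
  [1, 1, 1, 1] . pi = 1

Solving yields:
  pi_X = 1619/9534
  pi_Y = 907/3178
  pi_Z = 306/1589
  pi_W = 1679/4767

Verification (pi * P):
  1619/9534*1/5 + 907/3178*1/10 + 306/1589*1/10 + 1679/4767*1/4 = 1619/9534 = pi_X  (ok)
  1619/9534*2/5 + 907/3178*1/5 + 306/1589*13/20 + 1679/4767*1/10 = 907/3178 = pi_Y  (ok)
  1619/9534*1/4 + 907/3178*3/20 + 306/1589*1/10 + 1679/4767*1/4 = 306/1589 = pi_Z  (ok)
  1619/9534*3/20 + 907/3178*11/20 + 306/1589*3/20 + 1679/4767*2/5 = 1679/4767 = pi_W  (ok)

Answer: 1619/9534 907/3178 306/1589 1679/4767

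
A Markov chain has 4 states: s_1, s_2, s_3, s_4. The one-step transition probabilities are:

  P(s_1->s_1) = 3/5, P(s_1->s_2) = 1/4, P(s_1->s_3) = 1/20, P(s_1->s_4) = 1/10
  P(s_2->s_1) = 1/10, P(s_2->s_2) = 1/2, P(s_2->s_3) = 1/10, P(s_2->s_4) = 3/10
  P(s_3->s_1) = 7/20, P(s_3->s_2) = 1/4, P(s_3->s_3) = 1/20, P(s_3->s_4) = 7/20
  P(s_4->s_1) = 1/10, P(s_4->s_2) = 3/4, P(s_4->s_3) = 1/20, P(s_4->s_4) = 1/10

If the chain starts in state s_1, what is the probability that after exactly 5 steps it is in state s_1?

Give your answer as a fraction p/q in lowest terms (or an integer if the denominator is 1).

Answer: 6573/25600

Derivation:
Computing P^5 by repeated multiplication:
P^1 =
  s_1: [3/5, 1/4, 1/20, 1/10]
  s_2: [1/10, 1/2, 1/10, 3/10]
  s_3: [7/20, 1/4, 1/20, 7/20]
  s_4: [1/10, 3/4, 1/20, 1/10]
P^2 =
  s_1: [33/80, 29/80, 1/16, 13/80]
  s_2: [7/40, 21/40, 3/40, 9/40]
  s_3: [23/80, 39/80, 1/16, 13/80]
  s_4: [13/80, 39/80, 7/80, 21/80]
P^3 =
  s_1: [103/320, 27/64, 109/1600, 301/1600]
  s_2: [33/160, 79/160, 61/800, 179/800]
  s_3: [83/320, 29/64, 119/1600, 341/1600]
  s_4: [13/64, 161/320, 119/1600, 351/1600]
P^4 =
  s_1: [1779/6400, 2877/6400, 91/1280, 1289/6400]
  s_2: [711/3200, 1553/3200, 239/3200, 697/3200]
  s_3: [1589/6400, 3007/6400, 93/1280, 1339/6400]
  s_4: [1409/6400, 3107/6400, 481/6400, 1403/6400]
P^5 =
  s_1: [6573/25600, 2371/5120, 9277/128000, 26583/128000]
  s_2: [2941/12800, 6147/12800, 4753/64000, 13807/64000]
  s_3: [6203/25600, 2417/5120, 9407/128000, 27153/128000]
  s_4: [5859/25600, 12313/25600, 9507/128000, 27633/128000]

(P^5)[s_1 -> s_1] = 6573/25600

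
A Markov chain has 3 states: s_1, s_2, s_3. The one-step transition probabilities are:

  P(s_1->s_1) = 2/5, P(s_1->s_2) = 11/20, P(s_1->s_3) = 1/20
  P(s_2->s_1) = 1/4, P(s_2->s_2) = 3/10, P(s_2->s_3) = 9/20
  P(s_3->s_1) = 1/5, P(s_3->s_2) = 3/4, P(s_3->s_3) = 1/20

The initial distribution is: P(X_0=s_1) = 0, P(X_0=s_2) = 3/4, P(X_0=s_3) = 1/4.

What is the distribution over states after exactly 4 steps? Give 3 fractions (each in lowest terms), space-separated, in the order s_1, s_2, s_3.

Propagating the distribution step by step (d_{t+1} = d_t * P):
d_0 = (s_1=0, s_2=3/4, s_3=1/4)
  d_1[s_1] = 0*2/5 + 3/4*1/4 + 1/4*1/5 = 19/80
  d_1[s_2] = 0*11/20 + 3/4*3/10 + 1/4*3/4 = 33/80
  d_1[s_3] = 0*1/20 + 3/4*9/20 + 1/4*1/20 = 7/20
d_1 = (s_1=19/80, s_2=33/80, s_3=7/20)
  d_2[s_1] = 19/80*2/5 + 33/80*1/4 + 7/20*1/5 = 429/1600
  d_2[s_2] = 19/80*11/20 + 33/80*3/10 + 7/20*3/4 = 827/1600
  d_2[s_3] = 19/80*1/20 + 33/80*9/20 + 7/20*1/20 = 43/200
d_2 = (s_1=429/1600, s_2=827/1600, s_3=43/200)
  d_3[s_1] = 429/1600*2/5 + 827/1600*1/4 + 43/200*1/5 = 8943/32000
  d_3[s_2] = 429/1600*11/20 + 827/1600*3/10 + 43/200*3/4 = 14841/32000
  d_3[s_3] = 429/1600*1/20 + 827/1600*9/20 + 43/200*1/20 = 1027/4000
d_3 = (s_1=8943/32000, s_2=14841/32000, s_3=1027/4000)
  d_4[s_1] = 8943/32000*2/5 + 14841/32000*1/4 + 1027/4000*1/5 = 178613/640000
  d_4[s_2] = 8943/32000*11/20 + 14841/32000*3/10 + 1027/4000*3/4 = 310659/640000
  d_4[s_3] = 8943/32000*1/20 + 14841/32000*9/20 + 1027/4000*1/20 = 18841/80000
d_4 = (s_1=178613/640000, s_2=310659/640000, s_3=18841/80000)

Answer: 178613/640000 310659/640000 18841/80000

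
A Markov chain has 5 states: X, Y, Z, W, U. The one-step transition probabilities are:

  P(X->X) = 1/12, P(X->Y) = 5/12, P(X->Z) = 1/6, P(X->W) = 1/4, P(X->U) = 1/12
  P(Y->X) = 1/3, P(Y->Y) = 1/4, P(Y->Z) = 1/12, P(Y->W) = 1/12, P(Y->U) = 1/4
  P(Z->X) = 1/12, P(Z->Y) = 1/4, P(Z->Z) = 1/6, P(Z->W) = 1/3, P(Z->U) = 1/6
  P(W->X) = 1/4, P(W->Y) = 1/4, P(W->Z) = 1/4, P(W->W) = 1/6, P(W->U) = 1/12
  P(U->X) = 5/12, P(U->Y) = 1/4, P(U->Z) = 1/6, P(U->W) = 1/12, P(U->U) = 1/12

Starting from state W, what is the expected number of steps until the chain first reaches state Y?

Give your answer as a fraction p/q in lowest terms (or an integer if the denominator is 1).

Answer: 13056/3697

Derivation:
Let h_i = expected steps to first reach Y from state i.
Boundary: h_Y = 0.
First-step equations for the other states:
  h_X = 1 + 1/12*h_X + 5/12*h_Y + 1/6*h_Z + 1/4*h_W + 1/12*h_U
  h_Z = 1 + 1/12*h_X + 1/4*h_Y + 1/6*h_Z + 1/3*h_W + 1/6*h_U
  h_W = 1 + 1/4*h_X + 1/4*h_Y + 1/4*h_Z + 1/6*h_W + 1/12*h_U
  h_U = 1 + 5/12*h_X + 1/4*h_Y + 1/6*h_Z + 1/12*h_W + 1/12*h_U

Substituting h_Y = 0 and rearranging gives the linear system (I - Q) h = 1:
  [11/12, -1/6, -1/4, -1/12] . (h_X, h_Z, h_W, h_U) = 1
  [-1/12, 5/6, -1/3, -1/6] . (h_X, h_Z, h_W, h_U) = 1
  [-1/4, -1/4, 5/6, -1/12] . (h_X, h_Z, h_W, h_U) = 1
  [-5/12, -1/6, -1/12, 11/12] . (h_X, h_Z, h_W, h_U) = 1

Solving yields:
  h_X = 11172/3697
  h_Z = 13320/3697
  h_W = 13056/3697
  h_U = 12720/3697

Starting state is W, so the expected hitting time is h_W = 13056/3697.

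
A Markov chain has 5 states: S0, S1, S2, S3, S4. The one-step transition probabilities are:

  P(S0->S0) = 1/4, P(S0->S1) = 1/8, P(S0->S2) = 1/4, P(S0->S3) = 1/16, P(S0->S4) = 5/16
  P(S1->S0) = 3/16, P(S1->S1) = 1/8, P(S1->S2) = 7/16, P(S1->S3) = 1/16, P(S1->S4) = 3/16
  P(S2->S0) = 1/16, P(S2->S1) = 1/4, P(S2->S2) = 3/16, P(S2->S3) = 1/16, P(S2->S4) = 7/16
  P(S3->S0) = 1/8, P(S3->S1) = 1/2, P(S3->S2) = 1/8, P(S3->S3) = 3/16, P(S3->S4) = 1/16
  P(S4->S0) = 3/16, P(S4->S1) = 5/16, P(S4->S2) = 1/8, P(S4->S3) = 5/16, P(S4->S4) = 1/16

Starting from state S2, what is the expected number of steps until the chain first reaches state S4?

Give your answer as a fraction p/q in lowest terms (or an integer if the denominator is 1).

Let h_i = expected steps to first reach S4 from state i.
Boundary: h_S4 = 0.
First-step equations for the other states:
  h_S0 = 1 + 1/4*h_S0 + 1/8*h_S1 + 1/4*h_S2 + 1/16*h_S3 + 5/16*h_S4
  h_S1 = 1 + 3/16*h_S0 + 1/8*h_S1 + 7/16*h_S2 + 1/16*h_S3 + 3/16*h_S4
  h_S2 = 1 + 1/16*h_S0 + 1/4*h_S1 + 3/16*h_S2 + 1/16*h_S3 + 7/16*h_S4
  h_S3 = 1 + 1/8*h_S0 + 1/2*h_S1 + 1/8*h_S2 + 3/16*h_S3 + 1/16*h_S4

Substituting h_S4 = 0 and rearranging gives the linear system (I - Q) h = 1:
  [3/4, -1/8, -1/4, -1/16] . (h_S0, h_S1, h_S2, h_S3) = 1
  [-3/16, 7/8, -7/16, -1/16] . (h_S0, h_S1, h_S2, h_S3) = 1
  [-1/16, -1/4, 13/16, -1/16] . (h_S0, h_S1, h_S2, h_S3) = 1
  [-1/8, -1/2, -1/8, 13/16] . (h_S0, h_S1, h_S2, h_S3) = 1

Solving yields:
  h_S0 = 2128/647
  h_S1 = 2352/647
  h_S2 = 1904/647
  h_S3 = 2864/647

Starting state is S2, so the expected hitting time is h_S2 = 1904/647.

Answer: 1904/647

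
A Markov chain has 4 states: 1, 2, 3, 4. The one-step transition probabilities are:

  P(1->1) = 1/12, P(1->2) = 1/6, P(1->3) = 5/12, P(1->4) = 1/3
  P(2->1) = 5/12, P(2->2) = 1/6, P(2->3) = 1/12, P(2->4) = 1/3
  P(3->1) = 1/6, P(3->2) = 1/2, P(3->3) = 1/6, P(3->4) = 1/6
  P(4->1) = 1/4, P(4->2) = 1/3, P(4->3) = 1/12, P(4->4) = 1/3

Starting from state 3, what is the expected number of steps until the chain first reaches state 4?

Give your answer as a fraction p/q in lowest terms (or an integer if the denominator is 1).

Answer: 66/17

Derivation:
Let h_i = expected steps to first reach 4 from state i.
Boundary: h_4 = 0.
First-step equations for the other states:
  h_1 = 1 + 1/12*h_1 + 1/6*h_2 + 5/12*h_3 + 1/3*h_4
  h_2 = 1 + 5/12*h_1 + 1/6*h_2 + 1/12*h_3 + 1/3*h_4
  h_3 = 1 + 1/6*h_1 + 1/2*h_2 + 1/6*h_3 + 1/6*h_4

Substituting h_4 = 0 and rearranging gives the linear system (I - Q) h = 1:
  [11/12, -1/6, -5/12] . (h_1, h_2, h_3) = 1
  [-5/12, 5/6, -1/12] . (h_1, h_2, h_3) = 1
  [-1/6, -1/2, 5/6] . (h_1, h_2, h_3) = 1

Solving yields:
  h_1 = 294/85
  h_2 = 282/85
  h_3 = 66/17

Starting state is 3, so the expected hitting time is h_3 = 66/17.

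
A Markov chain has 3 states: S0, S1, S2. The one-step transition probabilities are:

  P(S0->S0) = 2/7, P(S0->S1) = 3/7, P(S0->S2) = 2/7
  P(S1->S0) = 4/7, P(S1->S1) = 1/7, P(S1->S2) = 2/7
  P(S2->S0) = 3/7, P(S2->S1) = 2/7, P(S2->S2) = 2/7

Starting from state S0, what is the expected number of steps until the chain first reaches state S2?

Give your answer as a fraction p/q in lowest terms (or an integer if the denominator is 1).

Answer: 7/2

Derivation:
Let h_i = expected steps to first reach S2 from state i.
Boundary: h_S2 = 0.
First-step equations for the other states:
  h_S0 = 1 + 2/7*h_S0 + 3/7*h_S1 + 2/7*h_S2
  h_S1 = 1 + 4/7*h_S0 + 1/7*h_S1 + 2/7*h_S2

Substituting h_S2 = 0 and rearranging gives the linear system (I - Q) h = 1:
  [5/7, -3/7] . (h_S0, h_S1) = 1
  [-4/7, 6/7] . (h_S0, h_S1) = 1

Solving yields:
  h_S0 = 7/2
  h_S1 = 7/2

Starting state is S0, so the expected hitting time is h_S0 = 7/2.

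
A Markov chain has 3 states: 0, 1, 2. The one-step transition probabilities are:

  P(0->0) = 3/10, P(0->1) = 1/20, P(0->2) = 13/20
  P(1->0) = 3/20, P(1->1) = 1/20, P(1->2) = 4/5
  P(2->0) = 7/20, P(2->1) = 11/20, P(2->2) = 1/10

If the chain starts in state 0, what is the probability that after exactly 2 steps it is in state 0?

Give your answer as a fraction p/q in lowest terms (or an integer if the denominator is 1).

Answer: 13/40

Derivation:
Computing P^2 by repeated multiplication:
P^1 =
  0: [3/10, 1/20, 13/20]
  1: [3/20, 1/20, 4/5]
  2: [7/20, 11/20, 1/10]
P^2 =
  0: [13/40, 3/8, 3/10]
  1: [133/400, 9/20, 87/400]
  2: [89/400, 1/10, 271/400]

(P^2)[0 -> 0] = 13/40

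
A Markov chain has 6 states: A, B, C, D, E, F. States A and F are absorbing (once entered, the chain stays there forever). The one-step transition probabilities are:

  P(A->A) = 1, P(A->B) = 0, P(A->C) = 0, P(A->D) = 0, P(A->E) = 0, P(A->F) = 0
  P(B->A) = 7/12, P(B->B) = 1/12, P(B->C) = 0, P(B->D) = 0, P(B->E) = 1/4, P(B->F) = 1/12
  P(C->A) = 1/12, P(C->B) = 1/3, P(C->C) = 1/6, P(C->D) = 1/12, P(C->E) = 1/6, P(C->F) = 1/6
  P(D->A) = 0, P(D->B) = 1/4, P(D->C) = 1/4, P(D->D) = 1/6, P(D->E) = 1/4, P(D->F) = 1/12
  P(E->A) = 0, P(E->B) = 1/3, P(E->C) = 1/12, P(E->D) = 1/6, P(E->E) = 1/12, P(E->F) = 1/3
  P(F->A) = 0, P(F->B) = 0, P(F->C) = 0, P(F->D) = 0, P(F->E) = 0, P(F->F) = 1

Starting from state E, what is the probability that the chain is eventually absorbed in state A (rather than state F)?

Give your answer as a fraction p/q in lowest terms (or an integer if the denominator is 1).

Answer: 3781/9147

Derivation:
Let a_i = P(absorbed in A | start in state i).
Boundary conditions: a_A = 1, a_F = 0.
For each transient state i, a_i = sum_j P(i->j) * a_j:
  a_B = 7/12*a_A + 1/12*a_B + 0*a_C + 0*a_D + 1/4*a_E + 1/12*a_F
  a_C = 1/12*a_A + 1/3*a_B + 1/6*a_C + 1/12*a_D + 1/6*a_E + 1/6*a_F
  a_D = 0*a_A + 1/4*a_B + 1/4*a_C + 1/6*a_D + 1/4*a_E + 1/12*a_F
  a_E = 0*a_A + 1/3*a_B + 1/12*a_C + 1/6*a_D + 1/12*a_E + 1/3*a_F

Substituting a_A = 1 and a_F = 0, rearrange to (I - Q) a = r where r[i] = P(i -> A):
  [11/12, 0, 0, -1/4] . (a_B, a_C, a_D, a_E) = 7/12
  [-1/3, 5/6, -1/12, -1/6] . (a_B, a_C, a_D, a_E) = 1/12
  [-1/4, -1/4, 5/6, -1/4] . (a_B, a_C, a_D, a_E) = 0
  [-1/3, -1/12, -1/6, 11/12] . (a_B, a_C, a_D, a_E) = 0

Solving yields:
  a_B = 2284/3049
  a_C = 4877/9147
  a_D = 1551/3049
  a_E = 3781/9147

Starting state is E, so the absorption probability is a_E = 3781/9147.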